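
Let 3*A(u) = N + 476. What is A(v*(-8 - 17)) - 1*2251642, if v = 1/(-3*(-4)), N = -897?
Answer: -6755347/3 ≈ -2.2518e+6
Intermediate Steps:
v = 1/12 ≈ 0.083333
A(u) = -421/3 (A(u) = (-897 + 476)/3 = (⅓)*(-421) = -421/3)
A(v*(-8 - 17)) - 1*2251642 = -421/3 - 1*2251642 = -421/3 - 2251642 = -6755347/3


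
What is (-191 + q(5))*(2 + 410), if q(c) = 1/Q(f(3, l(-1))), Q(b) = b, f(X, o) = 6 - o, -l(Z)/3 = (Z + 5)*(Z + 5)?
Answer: -2124478/27 ≈ -78684.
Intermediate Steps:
l(Z) = -3*(5 + Z)² (l(Z) = -3*(Z + 5)*(Z + 5) = -3*(5 + Z)*(5 + Z) = -3*(5 + Z)²)
q(c) = 1/54 (q(c) = 1/(6 - (-3)*(5 - 1)²) = 1/(6 - (-3)*4²) = 1/(6 - (-3)*16) = 1/(6 - 1*(-48)) = 1/(6 + 48) = 1/54)
(-191 + q(5))*(2 + 410) = (-191 + 1/54)*(2 + 410) = -10313/54*412 = -2124478/27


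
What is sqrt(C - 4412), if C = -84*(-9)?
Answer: 2*I*sqrt(914) ≈ 60.465*I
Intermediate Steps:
C = 756
sqrt(C - 4412) = sqrt(756 - 4412) = sqrt(-3656) = 2*I*sqrt(914)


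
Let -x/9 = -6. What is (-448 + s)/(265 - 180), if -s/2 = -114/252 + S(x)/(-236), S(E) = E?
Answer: -32552/6195 ≈ -5.2546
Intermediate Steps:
x = 54 (x = -9*(-6) = 54)
s = 1688/1239 (s = -2*(-114/252 + 54/(-236)) = -2*(-114*1/252 + 54*(-1/236)) = -2*(-19/42 - 27/118) = -2*(-844/1239) = 1688/1239 ≈ 1.3624)
(-448 + s)/(265 - 180) = (-448 + 1688/1239)/(265 - 180) = -553384/1239/85 = -553384/1239*1/85 = -32552/6195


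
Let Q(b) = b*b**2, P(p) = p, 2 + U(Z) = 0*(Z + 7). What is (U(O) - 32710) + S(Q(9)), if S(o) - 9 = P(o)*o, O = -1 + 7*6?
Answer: 498738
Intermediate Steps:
O = 41 (O = -1 + 42 = 41)
U(Z) = -2 (U(Z) = -2 + 0*(Z + 7) = -2 + 0*(7 + Z) = -2 + 0 = -2)
Q(b) = b**3
S(o) = 9 + o**2 (S(o) = 9 + o*o = 9 + o**2)
(U(O) - 32710) + S(Q(9)) = (-2 - 32710) + (9 + (9**3)**2) = -32712 + (9 + 729**2) = -32712 + (9 + 531441) = -32712 + 531450 = 498738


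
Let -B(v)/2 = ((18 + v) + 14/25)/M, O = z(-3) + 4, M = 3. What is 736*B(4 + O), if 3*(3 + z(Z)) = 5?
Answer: -2785024/225 ≈ -12378.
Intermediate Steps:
z(Z) = -4/3 (z(Z) = -3 + (1/3)*5 = -3 + 5/3 = -4/3)
O = 8/3 (O = -4/3 + 4 = 8/3 ≈ 2.6667)
B(v) = -928/75 - 2*v/3 (B(v) = -2*((18 + v) + 14/25)/3 = -2*(464/25 + v)/3 = -2*(464/75 + v/3) = -928/75 - 2*v/3)
736*B(4 + O) = 736*(-928/75 - 2*(4 + 8/3)/3) = 736*(-928/75 - 2/3*20/3) = 736*(-928/75 - 40/9) = 736*(-3784/225) = -2785024/225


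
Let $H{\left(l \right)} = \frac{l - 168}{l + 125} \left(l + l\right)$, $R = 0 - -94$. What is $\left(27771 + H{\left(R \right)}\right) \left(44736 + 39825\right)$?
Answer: $\frac{171036940219}{73} \approx 2.343 \cdot 10^{9}$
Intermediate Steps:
$R = 94$ ($R = 0 + 94 = 94$)
$H{\left(l \right)} = \frac{2 l \left(-168 + l\right)}{125 + l}$ ($H{\left(l \right)} = \frac{-168 + l}{125 + l} 2 l = \frac{2 l \left(-168 + l\right)}{125 + l}$)
$\left(27771 + H{\left(R \right)}\right) \left(44736 + 39825\right) = \left(27771 + 2 \cdot 94 \frac{1}{125 + 94} \left(-168 + 94\right)\right) \left(44736 + 39825\right) = \left(27771 + 2 \cdot 94 \cdot \frac{1}{219} \left(-74\right)\right) 84561 = \left(27771 - \frac{13912}{219}\right) 84561 = \frac{6067937}{219} \cdot 84561 = \frac{171036940219}{73}$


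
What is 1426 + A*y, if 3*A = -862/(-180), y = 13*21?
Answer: 167561/90 ≈ 1861.8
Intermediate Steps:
y = 273
A = 431/270 (A = (-862/(-180))/3 = (-862*(-1/180))/3 = (⅓)*(431/90) = 431/270 ≈ 1.5963)
1426 + A*y = 1426 + (431/270)*273 = 1426 + 39221/90 = 167561/90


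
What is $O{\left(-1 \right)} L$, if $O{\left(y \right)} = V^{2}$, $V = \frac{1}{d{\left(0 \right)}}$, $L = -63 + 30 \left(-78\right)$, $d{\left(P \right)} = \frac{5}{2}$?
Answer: $- \frac{9612}{25} \approx -384.48$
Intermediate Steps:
$d{\left(P \right)} = \frac{5}{2}$ ($d{\left(P \right)} = 5 \cdot \frac{1}{2} = \frac{5}{2}$)
$L = -2403$ ($L = -63 - 2340 = -2403$)
$V = \frac{2}{5}$ ($V = \frac{1}{\frac{5}{2}} = \frac{2}{5} \approx 0.4$)
$O{\left(y \right)} = \frac{4}{25}$ ($O{\left(y \right)} = \left(\frac{2}{5}\right)^{2} = \frac{4}{25}$)
$O{\left(-1 \right)} L = \frac{4}{25} \left(-2403\right) = - \frac{9612}{25}$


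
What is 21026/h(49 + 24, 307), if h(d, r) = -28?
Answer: -10513/14 ≈ -750.93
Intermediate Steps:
21026/h(49 + 24, 307) = 21026/(-28) = 21026*(-1/28) = -10513/14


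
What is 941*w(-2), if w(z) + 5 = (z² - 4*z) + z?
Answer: 4705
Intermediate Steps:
w(z) = -5 + z² - 3*z (w(z) = -5 + ((z² - 4*z) + z) = -5 + (z² - 3*z) = -5 + z² - 3*z)
941*w(-2) = 941*(-5 + (-2)² - 3*(-2)) = 941*(-5 + 4 + 6) = 941*5 = 4705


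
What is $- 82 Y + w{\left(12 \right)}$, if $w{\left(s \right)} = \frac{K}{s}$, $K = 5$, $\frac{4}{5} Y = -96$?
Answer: $\frac{118085}{12} \approx 9840.4$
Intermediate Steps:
$Y = -120$ ($Y = \frac{5}{4} \left(-96\right) = -120$)
$w{\left(s \right)} = \frac{5}{s}$
$- 82 Y + w{\left(12 \right)} = \left(-82\right) \left(-120\right) + \frac{5}{12} = 9840 + 5 \cdot \frac{1}{12} = 9840 + \frac{5}{12} = \frac{118085}{12}$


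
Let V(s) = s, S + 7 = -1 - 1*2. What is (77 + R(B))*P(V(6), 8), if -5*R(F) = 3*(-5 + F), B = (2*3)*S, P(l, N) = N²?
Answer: 7424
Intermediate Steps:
S = -10 (S = -7 + (-1 - 1*2) = -7 + (-1 - 2) = -7 - 3 = -10)
B = -60 (B = (2*3)*(-10) = 6*(-10) = -60)
R(F) = 3 - 3*F/5 (R(F) = -3*(-5 + F)/5 = -(-15 + 3*F)/5 = 3 - 3*F/5)
(77 + R(B))*P(V(6), 8) = (77 + (3 - ⅗*(-60)))*8² = (77 + (3 + 36))*64 = (77 + 39)*64 = 116*64 = 7424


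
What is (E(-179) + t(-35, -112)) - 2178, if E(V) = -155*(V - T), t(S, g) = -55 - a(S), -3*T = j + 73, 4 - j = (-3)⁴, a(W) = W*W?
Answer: 73481/3 ≈ 24494.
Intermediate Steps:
a(W) = W²
j = -77 (j = 4 - 1*(-3)⁴ = 4 - 1*81 = 4 - 81 = -77)
T = 4/3 (T = -(-77 + 73)/3 = -⅓*(-4) = 4/3 ≈ 1.3333)
t(S, g) = -55 - S²
E(V) = 620/3 - 155*V (E(V) = -155*(V - 1*4/3) = -155*(V - 4/3) = -155*(-4/3 + V) = 620/3 - 155*V)
(E(-179) + t(-35, -112)) - 2178 = ((620/3 - 155*(-179)) + (-55 - 1*(-35)²)) - 2178 = ((620/3 + 27745) + (-55 - 1*1225)) - 2178 = (83855/3 + (-55 - 1225)) - 2178 = (83855/3 - 1280) - 2178 = 80015/3 - 2178 = 73481/3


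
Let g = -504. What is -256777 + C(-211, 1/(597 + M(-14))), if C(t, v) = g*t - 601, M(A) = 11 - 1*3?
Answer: -151034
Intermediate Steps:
M(A) = 8 (M(A) = 11 - 3 = 8)
C(t, v) = -601 - 504*t (C(t, v) = -504*t - 601 = -601 - 504*t)
-256777 + C(-211, 1/(597 + M(-14))) = -256777 + (-601 - 504*(-211)) = -256777 + (-601 + 106344) = -256777 + 105743 = -151034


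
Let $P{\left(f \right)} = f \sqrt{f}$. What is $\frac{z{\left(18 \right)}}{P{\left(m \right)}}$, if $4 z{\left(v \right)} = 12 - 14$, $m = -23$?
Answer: $- \frac{i \sqrt{23}}{1058} \approx - 0.0045329 i$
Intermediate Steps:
$z{\left(v \right)} = - \frac{1}{2}$ ($z{\left(v \right)} = \frac{12 - 14}{4} = \frac{1}{4} \left(-2\right) = - \frac{1}{2}$)
$P{\left(f \right)} = f^{\frac{3}{2}}$
$\frac{z{\left(18 \right)}}{P{\left(m \right)}} = - \frac{1}{2 \left(-23\right)^{\frac{3}{2}}} = - \frac{1}{2 \left(- 23 i \sqrt{23}\right)} = - \frac{\frac{1}{529} i \sqrt{23}}{2} = - \frac{i \sqrt{23}}{1058}$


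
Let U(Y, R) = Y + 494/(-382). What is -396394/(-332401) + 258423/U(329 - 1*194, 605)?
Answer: 16417035261965/8488856738 ≈ 1934.0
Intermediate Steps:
U(Y, R) = -247/191 + Y (U(Y, R) = Y + 494*(-1/382) = Y - 247/191 = -247/191 + Y)
-396394/(-332401) + 258423/U(329 - 1*194, 605) = -396394/(-332401) + 258423/(-247/191 + (329 - 1*194)) = -396394*(-1/332401) + 258423/(-247/191 + (329 - 194)) = 396394/332401 + 258423/(-247/191 + 135) = 396394/332401 + 258423/(25538/191) = 396394/332401 + 258423*(191/25538) = 396394/332401 + 49358793/25538 = 16417035261965/8488856738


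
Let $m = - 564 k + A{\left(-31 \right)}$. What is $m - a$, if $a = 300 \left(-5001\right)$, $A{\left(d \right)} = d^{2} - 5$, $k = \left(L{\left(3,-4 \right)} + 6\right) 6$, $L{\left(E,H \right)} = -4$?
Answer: $1494488$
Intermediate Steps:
$k = 12$ ($k = \left(-4 + 6\right) 6 = 2 \cdot 6 = 12$)
$A{\left(d \right)} = -5 + d^{2}$
$m = -5812$ ($m = \left(-564\right) 12 - \left(5 - \left(-31\right)^{2}\right) = -6768 + \left(-5 + 961\right) = -6768 + 956 = -5812$)
$a = -1500300$
$m - a = -5812 - -1500300 = -5812 + 1500300 = 1494488$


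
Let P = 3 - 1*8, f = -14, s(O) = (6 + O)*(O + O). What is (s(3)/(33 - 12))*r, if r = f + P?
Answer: -342/7 ≈ -48.857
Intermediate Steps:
s(O) = 2*O*(6 + O) (s(O) = (6 + O)*(2*O) = 2*O*(6 + O))
P = -5 (P = 3 - 8 = -5)
r = -19 (r = -14 - 5 = -19)
(s(3)/(33 - 12))*r = ((2*3*(6 + 3))/(33 - 12))*(-19) = ((2*3*9)/21)*(-19) = ((1/21)*54)*(-19) = (18/7)*(-19) = -342/7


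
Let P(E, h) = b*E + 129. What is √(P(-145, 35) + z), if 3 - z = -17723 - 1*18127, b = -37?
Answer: √41347 ≈ 203.34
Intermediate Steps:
P(E, h) = 129 - 37*E (P(E, h) = -37*E + 129 = 129 - 37*E)
z = 35853 (z = 3 - (-17723 - 1*18127) = 3 - (-17723 - 18127) = 3 - 1*(-35850) = 3 + 35850 = 35853)
√(P(-145, 35) + z) = √((129 - 37*(-145)) + 35853) = √((129 + 5365) + 35853) = √(5494 + 35853) = √41347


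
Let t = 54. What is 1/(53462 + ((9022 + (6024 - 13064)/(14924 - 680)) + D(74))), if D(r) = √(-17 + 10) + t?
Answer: 793020662538/49593534337504411 - 12680721*I*√7/49593534337504411 ≈ 1.599e-5 - 6.765e-10*I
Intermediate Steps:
D(r) = 54 + I*√7 (D(r) = √(-17 + 10) + 54 = √(-7) + 54 = I*√7 + 54 = 54 + I*√7)
1/(53462 + ((9022 + (6024 - 13064)/(14924 - 680)) + D(74))) = 1/(53462 + ((9022 + (6024 - 13064)/(14924 - 680)) + (54 + I*√7))) = 1/(53462 + ((9022 - 7040/14244) + (54 + I*√7))) = 1/(53462 + ((9022 - 7040*1/14244) + (54 + I*√7))) = 1/(53462 + ((9022 - 1760/3561) + (54 + I*√7))) = 1/(53462 + (32125582/3561 + (54 + I*√7))) = 1/(53462 + (32317876/3561 + I*√7)) = 1/(222696058/3561 + I*√7)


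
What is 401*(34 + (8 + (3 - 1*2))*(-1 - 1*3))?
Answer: -802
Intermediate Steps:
401*(34 + (8 + (3 - 1*2))*(-1 - 1*3)) = 401*(34 + (8 + (3 - 2))*(-1 - 3)) = 401*(34 + (8 + 1)*(-4)) = 401*(34 + 9*(-4)) = 401*(34 - 36) = 401*(-2) = -802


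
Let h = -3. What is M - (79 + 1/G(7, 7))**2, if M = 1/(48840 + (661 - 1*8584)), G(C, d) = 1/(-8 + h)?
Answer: -189200207/40917 ≈ -4624.0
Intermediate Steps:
G(C, d) = -1/11 (G(C, d) = 1/(-8 - 3) = 1/(-11) = -1/11)
M = 1/40917 (M = 1/(48840 + (661 - 8584)) = 1/(48840 - 7923) = 1/40917 ≈ 2.4440e-5)
M - (79 + 1/G(7, 7))**2 = 1/40917 - (79 + 1/(-1/11))**2 = 1/40917 - (79 - 11)**2 = 1/40917 - 1*68**2 = 1/40917 - 1*4624 = 1/40917 - 4624 = -189200207/40917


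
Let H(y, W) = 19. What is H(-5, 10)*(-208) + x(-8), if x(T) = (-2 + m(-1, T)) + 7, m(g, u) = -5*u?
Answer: -3907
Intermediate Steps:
x(T) = 5 - 5*T (x(T) = (-2 - 5*T) + 7 = 5 - 5*T)
H(-5, 10)*(-208) + x(-8) = 19*(-208) + (5 - 5*(-8)) = -3952 + (5 + 40) = -3952 + 45 = -3907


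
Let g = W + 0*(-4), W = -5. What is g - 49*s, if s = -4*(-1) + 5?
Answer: -446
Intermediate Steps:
s = 9 (s = 4 + 5 = 9)
g = -5 (g = -5 + 0*(-4) = -5 + 0 = -5)
g - 49*s = -5 - 49*9 = -5 - 441 = -446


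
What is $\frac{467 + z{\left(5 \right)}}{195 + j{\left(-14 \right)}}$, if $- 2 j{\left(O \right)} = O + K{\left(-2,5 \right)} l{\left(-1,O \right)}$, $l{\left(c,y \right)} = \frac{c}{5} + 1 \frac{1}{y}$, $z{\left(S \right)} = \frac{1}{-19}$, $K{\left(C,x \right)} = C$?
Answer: $\frac{621040}{268299} \approx 2.3147$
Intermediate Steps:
$z{\left(S \right)} = - \frac{1}{19}$
$l{\left(c,y \right)} = \frac{1}{y} + \frac{c}{5}$ ($l{\left(c,y \right)} = c \frac{1}{5} + \frac{1}{y} = \frac{c}{5} + \frac{1}{y} = \frac{1}{y} + \frac{c}{5}$)
$j{\left(O \right)} = - \frac{1}{5} + \frac{1}{O} - \frac{O}{2}$ ($j{\left(O \right)} = - \frac{O - 2 \left(\frac{1}{O} + \frac{1}{5} \left(-1\right)\right)}{2} = - \frac{O - 2 \left(\frac{1}{O} - \frac{1}{5}\right)}{2} = - \frac{O - 2 \left(- \frac{1}{5} + \frac{1}{O}\right)}{2} = - \frac{O + \left(\frac{2}{5} - \frac{2}{O}\right)}{2} = - \frac{\frac{2}{5} + O - \frac{2}{O}}{2} = - \frac{1}{5} + \frac{1}{O} - \frac{O}{2}$)
$\frac{467 + z{\left(5 \right)}}{195 + j{\left(-14 \right)}} = \frac{467 - \frac{1}{19}}{195 - \left(- \frac{34}{5} + \frac{1}{14}\right)} = \frac{8872}{19 \left(195 - - \frac{471}{70}\right)} = \frac{8872}{19 \left(195 + \frac{471}{70}\right)} = \frac{8872}{19 \cdot \frac{14121}{70}} = \frac{8872}{19} \cdot \frac{70}{14121} = \frac{621040}{268299}$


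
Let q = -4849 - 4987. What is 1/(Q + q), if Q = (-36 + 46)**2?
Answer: -1/9736 ≈ -0.00010271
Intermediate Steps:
Q = 100 (Q = 10**2 = 100)
q = -9836
1/(Q + q) = 1/(100 - 9836) = 1/(-9736) = -1/9736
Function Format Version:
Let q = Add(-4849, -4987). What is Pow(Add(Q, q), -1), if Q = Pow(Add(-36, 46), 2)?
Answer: Rational(-1, 9736) ≈ -0.00010271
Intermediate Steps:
Q = 100 (Q = Pow(10, 2) = 100)
q = -9836
Pow(Add(Q, q), -1) = Pow(Add(100, -9836), -1) = Pow(-9736, -1) = Rational(-1, 9736)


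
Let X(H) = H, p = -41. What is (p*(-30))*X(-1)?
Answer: -1230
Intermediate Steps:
(p*(-30))*X(-1) = -41*(-30)*(-1) = 1230*(-1) = -1230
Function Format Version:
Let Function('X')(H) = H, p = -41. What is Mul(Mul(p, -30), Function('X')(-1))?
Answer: -1230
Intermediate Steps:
Mul(Mul(p, -30), Function('X')(-1)) = Mul(Mul(-41, -30), -1) = Mul(1230, -1) = -1230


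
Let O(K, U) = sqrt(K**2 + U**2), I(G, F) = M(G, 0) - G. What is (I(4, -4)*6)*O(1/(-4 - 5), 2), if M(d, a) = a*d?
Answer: -40*sqrt(13)/3 ≈ -48.074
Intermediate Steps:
I(G, F) = -G (I(G, F) = 0*G - G = 0 - G = -G)
(I(4, -4)*6)*O(1/(-4 - 5), 2) = (-1*4*6)*sqrt((1/(-4 - 5))**2 + 2**2) = (-4*6)*sqrt((1/(-9))**2 + 4) = -24*sqrt((-1/9)**2 + 4) = -24*sqrt(1/81 + 4) = -40*sqrt(13)/3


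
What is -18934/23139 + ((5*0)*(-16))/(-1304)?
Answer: -18934/23139 ≈ -0.81827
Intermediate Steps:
-18934/23139 + ((5*0)*(-16))/(-1304) = -18934*1/23139 + (0*(-16))*(-1/1304) = -18934/23139 + 0*(-1/1304) = -18934/23139 + 0 = -18934/23139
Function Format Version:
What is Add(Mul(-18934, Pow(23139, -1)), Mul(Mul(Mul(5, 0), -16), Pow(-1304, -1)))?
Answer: Rational(-18934, 23139) ≈ -0.81827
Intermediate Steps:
Add(Mul(-18934, Pow(23139, -1)), Mul(Mul(Mul(5, 0), -16), Pow(-1304, -1))) = Add(Mul(-18934, Rational(1, 23139)), Mul(Mul(0, -16), Rational(-1, 1304))) = Add(Rational(-18934, 23139), Mul(0, Rational(-1, 1304))) = Add(Rational(-18934, 23139), 0) = Rational(-18934, 23139)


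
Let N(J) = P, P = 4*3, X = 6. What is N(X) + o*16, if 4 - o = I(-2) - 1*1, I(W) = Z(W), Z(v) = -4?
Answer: 156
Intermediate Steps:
I(W) = -4
o = 9 (o = 4 - (-4 - 1*1) = 4 - (-4 - 1) = 4 - 1*(-5) = 4 + 5 = 9)
P = 12
N(J) = 12
N(X) + o*16 = 12 + 9*16 = 12 + 144 = 156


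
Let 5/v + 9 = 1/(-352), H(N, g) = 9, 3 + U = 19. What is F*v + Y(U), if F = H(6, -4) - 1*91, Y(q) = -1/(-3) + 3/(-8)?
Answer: 3460511/76056 ≈ 45.500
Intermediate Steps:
U = 16 (U = -3 + 19 = 16)
Y(q) = -1/24 (Y(q) = -1*(-1/3) + 3*(-1/8) = 1/3 - 3/8 = -1/24)
F = -82 (F = 9 - 1*91 = 9 - 91 = -82)
v = -1760/3169 (v = 5/(-9 + 1/(-352)) = 5/(-9 - 1/352) = 5/(-3169/352) = 5*(-352/3169) = -1760/3169 ≈ -0.55538)
F*v + Y(U) = -82*(-1760/3169) - 1/24 = 144320/3169 - 1/24 = 3460511/76056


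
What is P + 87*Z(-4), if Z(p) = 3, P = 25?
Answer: 286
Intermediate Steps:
P + 87*Z(-4) = 25 + 87*3 = 25 + 261 = 286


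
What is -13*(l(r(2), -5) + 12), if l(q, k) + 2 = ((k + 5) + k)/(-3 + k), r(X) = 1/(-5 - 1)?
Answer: -1105/8 ≈ -138.13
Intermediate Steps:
r(X) = -⅙ (r(X) = 1/(-6) = -⅙)
l(q, k) = -2 + (5 + 2*k)/(-3 + k) (l(q, k) = -2 + ((k + 5) + k)/(-3 + k) = -2 + ((5 + k) + k)/(-3 + k) = -2 + (5 + 2*k)/(-3 + k))
-13*(l(r(2), -5) + 12) = -13*(11/(-3 - 5) + 12) = -13*(11/(-8) + 12) = -13*(11*(-⅛) + 12) = -13*(-11/8 + 12) = -13*85/8 = -1105/8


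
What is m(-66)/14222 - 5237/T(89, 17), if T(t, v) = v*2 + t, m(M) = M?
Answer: -37244366/874653 ≈ -42.582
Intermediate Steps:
T(t, v) = t + 2*v (T(t, v) = 2*v + t = t + 2*v)
m(-66)/14222 - 5237/T(89, 17) = -66/14222 - 5237/(89 + 2*17) = -66*1/14222 - 5237/(89 + 34) = -33/7111 - 5237/123 = -37244366/874653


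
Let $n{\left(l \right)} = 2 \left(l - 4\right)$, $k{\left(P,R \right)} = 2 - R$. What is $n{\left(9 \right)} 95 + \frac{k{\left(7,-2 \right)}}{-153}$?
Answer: $\frac{145346}{153} \approx 949.97$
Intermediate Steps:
$n{\left(l \right)} = -8 + 2 l$ ($n{\left(l \right)} = 2 \left(-4 + l\right) = -8 + 2 l$)
$n{\left(9 \right)} 95 + \frac{k{\left(7,-2 \right)}}{-153} = \left(-8 + 2 \cdot 9\right) 95 + \frac{2 - -2}{-153} = \left(-8 + 18\right) 95 + \left(2 + 2\right) \left(- \frac{1}{153}\right) = 10 \cdot 95 + 4 \left(- \frac{1}{153}\right) = 950 - \frac{4}{153} = \frac{145346}{153}$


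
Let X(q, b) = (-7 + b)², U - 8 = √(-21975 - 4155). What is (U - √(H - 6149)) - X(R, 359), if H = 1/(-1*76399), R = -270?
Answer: -123896 + I*√26130 - 2*I*√8972631888837/76399 ≈ -1.239e+5 + 83.232*I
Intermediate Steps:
U = 8 + I*√26130 (U = 8 + √(-21975 - 4155) = 8 + √(-26130) = 8 + I*√26130 ≈ 8.0 + 161.65*I)
H = -1/76399 (H = 1/(-76399) = -1/76399 ≈ -1.3089e-5)
(U - √(H - 6149)) - X(R, 359) = ((8 + I*√26130) - √(-1/76399 - 6149)) - (-7 + 359)² = ((8 + I*√26130) - √(-469777452/76399)) - 1*352² = ((8 + I*√26130) - 2*I*√8972631888837/76399) - 1*123904 = ((8 + I*√26130) - 2*I*√8972631888837/76399) - 123904 = (8 + I*√26130 - 2*I*√8972631888837/76399) - 123904 = -123896 + I*√26130 - 2*I*√8972631888837/76399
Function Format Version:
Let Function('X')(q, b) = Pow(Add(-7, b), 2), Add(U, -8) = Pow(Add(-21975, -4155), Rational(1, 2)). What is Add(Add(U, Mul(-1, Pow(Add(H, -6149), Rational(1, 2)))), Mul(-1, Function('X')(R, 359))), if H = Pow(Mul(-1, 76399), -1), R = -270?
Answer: Add(-123896, Mul(I, Pow(26130, Rational(1, 2))), Mul(Rational(-2, 76399), I, Pow(8972631888837, Rational(1, 2)))) ≈ Add(-1.2390e+5, Mul(83.232, I))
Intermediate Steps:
U = Add(8, Mul(I, Pow(26130, Rational(1, 2)))) (U = Add(8, Pow(Add(-21975, -4155), Rational(1, 2))) = Add(8, Pow(-26130, Rational(1, 2))) = Add(8, Mul(I, Pow(26130, Rational(1, 2)))) ≈ Add(8.0000, Mul(161.65, I)))
H = Rational(-1, 76399) (H = Pow(-76399, -1) = Rational(-1, 76399) ≈ -1.3089e-5)
Add(Add(U, Mul(-1, Pow(Add(H, -6149), Rational(1, 2)))), Mul(-1, Function('X')(R, 359))) = Add(Add(Add(8, Mul(I, Pow(26130, Rational(1, 2)))), Mul(-1, Pow(Add(Rational(-1, 76399), -6149), Rational(1, 2)))), Mul(-1, Pow(Add(-7, 359), 2))) = Add(Add(Add(8, Mul(I, Pow(26130, Rational(1, 2)))), Mul(-1, Pow(Rational(-469777452, 76399), Rational(1, 2)))), Mul(-1, Pow(352, 2))) = Add(Add(Add(8, Mul(I, Pow(26130, Rational(1, 2)))), Mul(-1, Mul(Rational(2, 76399), I, Pow(8972631888837, Rational(1, 2))))), Mul(-1, 123904)) = Add(Add(Add(8, Mul(I, Pow(26130, Rational(1, 2)))), Mul(Rational(-2, 76399), I, Pow(8972631888837, Rational(1, 2)))), -123904) = Add(Add(8, Mul(I, Pow(26130, Rational(1, 2))), Mul(Rational(-2, 76399), I, Pow(8972631888837, Rational(1, 2)))), -123904) = Add(-123896, Mul(I, Pow(26130, Rational(1, 2))), Mul(Rational(-2, 76399), I, Pow(8972631888837, Rational(1, 2))))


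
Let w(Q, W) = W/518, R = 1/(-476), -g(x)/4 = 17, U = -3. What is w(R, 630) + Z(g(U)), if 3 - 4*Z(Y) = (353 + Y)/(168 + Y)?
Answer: 3711/2960 ≈ 1.2537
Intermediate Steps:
g(x) = -68 (g(x) = -4*17 = -68)
R = -1/476 ≈ -0.0021008
Z(Y) = 3/4 - (353 + Y)/(4*(168 + Y))
w(Q, W) = W/518 (w(Q, W) = W*(1/518) = W/518)
w(R, 630) + Z(g(U)) = (1/518)*630 + (151 + 2*(-68))/(4*(168 - 68)) = 45/37 + (1/4)*(151 - 136)/100 = 45/37 + (1/4)*(1/100)*15 = 45/37 + 3/80 = 3711/2960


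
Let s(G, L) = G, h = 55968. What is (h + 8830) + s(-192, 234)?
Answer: 64606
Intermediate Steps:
(h + 8830) + s(-192, 234) = (55968 + 8830) - 192 = 64798 - 192 = 64606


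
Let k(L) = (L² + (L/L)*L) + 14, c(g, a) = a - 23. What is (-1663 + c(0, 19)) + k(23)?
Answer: -1101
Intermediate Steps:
c(g, a) = -23 + a
k(L) = 14 + L + L² (k(L) = (L² + 1*L) + 14 = (L² + L) + 14 = (L + L²) + 14 = 14 + L + L²)
(-1663 + c(0, 19)) + k(23) = (-1663 + (-23 + 19)) + (14 + 23 + 23²) = (-1663 - 4) + (14 + 23 + 529) = -1667 + 566 = -1101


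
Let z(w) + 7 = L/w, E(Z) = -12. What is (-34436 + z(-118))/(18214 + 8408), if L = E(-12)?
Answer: -677377/523566 ≈ -1.2938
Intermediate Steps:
L = -12
z(w) = -7 - 12/w
(-34436 + z(-118))/(18214 + 8408) = (-34436 + (-7 - 12/(-118)))/(18214 + 8408) = (-34436 + (-7 - 12*(-1/118)))/26622 = (-34436 + (-7 + 6/59))*(1/26622) = (-34436 - 407/59)*(1/26622) = -2032131/59*1/26622 = -677377/523566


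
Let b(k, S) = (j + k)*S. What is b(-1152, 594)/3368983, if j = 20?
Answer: -672408/3368983 ≈ -0.19959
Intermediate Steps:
b(k, S) = S*(20 + k) (b(k, S) = (20 + k)*S = S*(20 + k))
b(-1152, 594)/3368983 = (594*(20 - 1152))/3368983 = (594*(-1132))*(1/3368983) = -672408*1/3368983 = -672408/3368983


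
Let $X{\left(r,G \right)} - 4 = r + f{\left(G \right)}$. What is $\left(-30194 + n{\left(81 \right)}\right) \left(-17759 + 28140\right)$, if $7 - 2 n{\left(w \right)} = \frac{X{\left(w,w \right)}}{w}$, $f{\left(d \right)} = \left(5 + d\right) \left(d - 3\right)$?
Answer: $- \frac{25421273087}{81} \approx -3.1384 \cdot 10^{8}$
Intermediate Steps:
$f{\left(d \right)} = \left(-3 + d\right) \left(5 + d\right)$ ($f{\left(d \right)} = \left(5 + d\right) \left(-3 + d\right) = \left(-3 + d\right) \left(5 + d\right)$)
$X{\left(r,G \right)} = -11 + r + G^{2} + 2 G$ ($X{\left(r,G \right)} = 4 + \left(r + \left(-15 + G^{2} + 2 G\right)\right) = 4 + \left(-15 + r + G^{2} + 2 G\right) = -11 + r + G^{2} + 2 G$)
$n{\left(w \right)} = \frac{7}{2} - \frac{-11 + w^{2} + 3 w}{2 w}$ ($n{\left(w \right)} = \frac{7}{2} - \frac{\left(-11 + w + w^{2} + 2 w\right) \frac{1}{w}}{2} = \frac{7}{2} - \frac{\left(-11 + w^{2} + 3 w\right) \frac{1}{w}}{2} = \frac{7}{2} - \frac{\frac{1}{w} \left(-11 + w^{2} + 3 w\right)}{2} = \frac{7}{2} - \frac{-11 + w^{2} + 3 w}{2 w}$)
$\left(-30194 + n{\left(81 \right)}\right) \left(-17759 + 28140\right) = \left(-30194 + \left(2 - \frac{81}{2} + \frac{11}{2 \cdot 81}\right)\right) \left(-17759 + 28140\right) = \left(-30194 + \left(2 - \frac{81}{2} + \frac{11}{2} \cdot \frac{1}{81}\right)\right) 10381 = \left(-30194 + \left(2 - \frac{81}{2} + \frac{11}{162}\right)\right) 10381 = \left(-30194 - \frac{3113}{81}\right) 10381 = \left(- \frac{2448827}{81}\right) 10381 = - \frac{25421273087}{81}$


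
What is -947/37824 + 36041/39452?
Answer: 331463435/373058112 ≈ 0.88850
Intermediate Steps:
-947/37824 + 36041/39452 = 331463435/373058112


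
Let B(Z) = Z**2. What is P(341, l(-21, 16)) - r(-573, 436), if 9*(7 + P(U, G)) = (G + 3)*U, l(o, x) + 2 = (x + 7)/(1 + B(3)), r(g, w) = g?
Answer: 20731/30 ≈ 691.03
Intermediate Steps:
l(o, x) = -13/10 + x/10 (l(o, x) = -2 + (x + 7)/(1 + 3**2) = -2 + (7 + x)/(1 + 9) = -2 + (7 + x)/10 = -2 + (7 + x)*(1/10) = -2 + (7/10 + x/10) = -13/10 + x/10)
P(U, G) = -7 + U*(3 + G)/9 (P(U, G) = -7 + ((G + 3)*U)/9 = -7 + ((3 + G)*U)/9 = -7 + (U*(3 + G))/9 = -7 + U*(3 + G)/9)
P(341, l(-21, 16)) - r(-573, 436) = (-7 + (1/3)*341 + (1/9)*(-13/10 + (1/10)*16)*341) - 1*(-573) = (-7 + 341/3 + (1/9)*(-13/10 + 8/5)*341) + 573 = (-7 + 341/3 + (1/9)*(3/10)*341) + 573 = (-7 + 341/3 + 341/30) + 573 = 3541/30 + 573 = 20731/30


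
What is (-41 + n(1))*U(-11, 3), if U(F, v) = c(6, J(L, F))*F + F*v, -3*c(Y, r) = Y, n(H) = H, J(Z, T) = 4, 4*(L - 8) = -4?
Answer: 440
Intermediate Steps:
L = 7 (L = 8 + (¼)*(-4) = 8 - 1 = 7)
c(Y, r) = -Y/3
U(F, v) = -2*F + F*v (U(F, v) = (-⅓*6)*F + F*v = -2*F + F*v)
(-41 + n(1))*U(-11, 3) = (-41 + 1)*(-11*(-2 + 3)) = -(-440) = -40*(-11) = 440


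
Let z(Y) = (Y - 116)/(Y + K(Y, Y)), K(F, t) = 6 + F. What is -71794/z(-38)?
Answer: -358970/11 ≈ -32634.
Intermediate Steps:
z(Y) = (-116 + Y)/(6 + 2*Y) (z(Y) = (Y - 116)/(Y + (6 + Y)) = (-116 + Y)/(6 + 2*Y))
-71794/z(-38) = -71794*2*(3 - 38)/(-116 - 38) = -71794/((½)*(-154)/(-35)) = -71794/((½)*(-1/35)*(-154)) = -71794/11/5 = -71794*5/11 = -358970/11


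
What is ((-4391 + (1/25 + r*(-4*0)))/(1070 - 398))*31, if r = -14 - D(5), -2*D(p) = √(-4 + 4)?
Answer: -243071/1200 ≈ -202.56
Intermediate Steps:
D(p) = 0 (D(p) = -√(-4 + 4)/2 = -√0/2 = -½*0 = 0)
r = -14 (r = -14 - 1*0 = -14 + 0 = -14)
((-4391 + (1/25 + r*(-4*0)))/(1070 - 398))*31 = ((-4391 + (1/25 - (-56)*0))/(1070 - 398))*31 = ((-4391 + (1/25 - 14*0))/672)*31 = ((-4391 + (1/25 + 0))*(1/672))*31 = ((-4391 + 1/25)*(1/672))*31 = -109774/25*1/672*31 = -7841/1200*31 = -243071/1200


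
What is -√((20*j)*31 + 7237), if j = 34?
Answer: -√28317 ≈ -168.28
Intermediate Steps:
-√((20*j)*31 + 7237) = -√((20*34)*31 + 7237) = -√(680*31 + 7237) = -√(21080 + 7237) = -√28317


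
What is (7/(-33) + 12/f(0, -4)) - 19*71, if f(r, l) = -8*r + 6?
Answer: -44458/33 ≈ -1347.2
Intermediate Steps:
f(r, l) = 6 - 8*r
(7/(-33) + 12/f(0, -4)) - 19*71 = (7/(-33) + 12/(6 - 8*0)) - 19*71 = (7*(-1/33) + 12/(6 + 0)) - 1349 = (-7/33 + 12/6) - 1349 = (-7/33 + 12*(1/6)) - 1349 = (-7/33 + 2) - 1349 = 59/33 - 1349 = -44458/33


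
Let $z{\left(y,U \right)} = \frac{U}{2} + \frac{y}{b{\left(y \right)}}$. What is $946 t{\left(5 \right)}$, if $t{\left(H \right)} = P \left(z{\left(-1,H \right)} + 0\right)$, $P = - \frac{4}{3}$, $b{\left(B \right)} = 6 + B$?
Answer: $- \frac{43516}{15} \approx -2901.1$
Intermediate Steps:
$z{\left(y,U \right)} = \frac{U}{2} + \frac{y}{6 + y}$
$P = - \frac{4}{3}$ ($P = \left(-4\right) \frac{1}{3} = - \frac{4}{3} \approx -1.3333$)
$t{\left(H \right)} = \frac{4}{15} - \frac{2 H}{3}$ ($t{\left(H \right)} = - \frac{4 \left(\frac{-1 + \frac{H \left(6 - 1\right)}{2}}{6 - 1} + 0\right)}{3} = - \frac{4 \left(\frac{-1 + \frac{1}{2} H 5}{5} + 0\right)}{3} = - \frac{4 \left(\frac{-1 + \frac{5 H}{2}}{5} + 0\right)}{3} = - \frac{4 \left(\left(- \frac{1}{5} + \frac{H}{2}\right) + 0\right)}{3} = - \frac{4 \left(- \frac{1}{5} + \frac{H}{2}\right)}{3} = \frac{4}{15} - \frac{2 H}{3}$)
$946 t{\left(5 \right)} = 946 \left(\frac{4}{15} - \frac{10}{3}\right) = 946 \left(- \frac{46}{15}\right) = - \frac{43516}{15}$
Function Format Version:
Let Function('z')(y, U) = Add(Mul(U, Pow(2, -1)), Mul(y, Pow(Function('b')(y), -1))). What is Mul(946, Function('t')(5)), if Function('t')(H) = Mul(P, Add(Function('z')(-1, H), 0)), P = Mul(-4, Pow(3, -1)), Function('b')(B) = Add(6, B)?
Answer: Rational(-43516, 15) ≈ -2901.1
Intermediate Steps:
Function('z')(y, U) = Add(Mul(Rational(1, 2), U), Mul(y, Pow(Add(6, y), -1))) (Function('z')(y, U) = Add(Mul(U, Pow(2, -1)), Mul(y, Pow(Add(6, y), -1))) = Add(Mul(U, Rational(1, 2)), Mul(y, Pow(Add(6, y), -1))) = Add(Mul(Rational(1, 2), U), Mul(y, Pow(Add(6, y), -1))))
P = Rational(-4, 3) (P = Mul(-4, Rational(1, 3)) = Rational(-4, 3) ≈ -1.3333)
Function('t')(H) = Add(Rational(4, 15), Mul(Rational(-2, 3), H)) (Function('t')(H) = Mul(Rational(-4, 3), Add(Mul(Pow(Add(6, -1), -1), Add(-1, Mul(Rational(1, 2), H, Add(6, -1)))), 0)) = Mul(Rational(-4, 3), Add(Mul(Pow(5, -1), Add(-1, Mul(Rational(1, 2), H, 5))), 0)) = Mul(Rational(-4, 3), Add(Mul(Rational(1, 5), Add(-1, Mul(Rational(5, 2), H))), 0)) = Mul(Rational(-4, 3), Add(Add(Rational(-1, 5), Mul(Rational(1, 2), H)), 0)) = Mul(Rational(-4, 3), Add(Rational(-1, 5), Mul(Rational(1, 2), H))) = Add(Rational(4, 15), Mul(Rational(-2, 3), H)))
Mul(946, Function('t')(5)) = Mul(946, Add(Rational(4, 15), Mul(Rational(-2, 3), 5))) = Mul(946, Add(Rational(4, 15), Rational(-10, 3))) = Mul(946, Rational(-46, 15)) = Rational(-43516, 15)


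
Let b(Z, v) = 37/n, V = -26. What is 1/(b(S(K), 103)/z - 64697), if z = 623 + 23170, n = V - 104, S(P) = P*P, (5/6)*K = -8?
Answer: -3093090/200113643767 ≈ -1.5457e-5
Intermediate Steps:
K = -48/5 (K = (6/5)*(-8) = -48/5 ≈ -9.6000)
S(P) = P**2
n = -130 (n = -26 - 104 = -130)
z = 23793
b(Z, v) = -37/130 (b(Z, v) = 37/(-130) = 37*(-1/130) = -37/130)
1/(b(S(K), 103)/z - 64697) = 1/(-37/130/23793 - 64697) = 1/(-37/130*1/23793 - 64697) = 1/(-37/3093090 - 64697) = 1/(-200113643767/3093090) = -3093090/200113643767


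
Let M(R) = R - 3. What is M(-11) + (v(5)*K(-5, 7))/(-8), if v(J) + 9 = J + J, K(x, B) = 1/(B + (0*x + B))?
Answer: -1569/112 ≈ -14.009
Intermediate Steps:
K(x, B) = 1/(2*B) (K(x, B) = 1/(B + (0 + B)) = 1/(B + B) = 1/(2*B))
v(J) = -9 + 2*J (v(J) = -9 + (J + J) = -9 + 2*J)
M(R) = -3 + R
M(-11) + (v(5)*K(-5, 7))/(-8) = (-3 - 11) + ((-9 + 2*5)*((1/2)/7))/(-8) = -14 + ((-9 + 10)*((1/2)*(1/7)))*(-1/8) = -14 + (1*(1/14))*(-1/8) = -14 + (1/14)*(-1/8) = -14 - 1/112 = -1569/112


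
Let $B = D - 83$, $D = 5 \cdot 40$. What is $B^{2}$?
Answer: $13689$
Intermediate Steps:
$D = 200$
$B = 117$ ($B = 200 - 83 = 117$)
$B^{2} = 117^{2} = 13689$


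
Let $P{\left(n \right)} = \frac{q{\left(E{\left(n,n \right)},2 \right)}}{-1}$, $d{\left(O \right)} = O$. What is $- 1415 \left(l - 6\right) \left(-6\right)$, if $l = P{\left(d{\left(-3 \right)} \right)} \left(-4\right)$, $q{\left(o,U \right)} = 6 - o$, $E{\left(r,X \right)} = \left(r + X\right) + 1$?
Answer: $322620$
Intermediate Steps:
$E{\left(r,X \right)} = 1 + X + r$ ($E{\left(r,X \right)} = \left(X + r\right) + 1 = 1 + X + r$)
$P{\left(n \right)} = -5 + 2 n$ ($P{\left(n \right)} = \frac{6 - \left(1 + n + n\right)}{-1} = \left(6 - \left(1 + 2 n\right)\right) \left(-1\right) = \left(5 - 2 n\right) \left(-1\right) = -5 + 2 n$)
$l = 44$ ($l = \left(-5 + 2 \left(-3\right)\right) \left(-4\right) = \left(-5 - 6\right) \left(-4\right) = \left(-11\right) \left(-4\right) = 44$)
$- 1415 \left(l - 6\right) \left(-6\right) = - 1415 \left(44 - 6\right) \left(-6\right) = - 1415 \cdot 38 \left(-6\right) = \left(-1415\right) \left(-228\right) = 322620$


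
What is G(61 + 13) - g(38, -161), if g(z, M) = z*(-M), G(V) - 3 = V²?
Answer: -639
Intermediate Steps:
G(V) = 3 + V²
g(z, M) = -M*z
G(61 + 13) - g(38, -161) = (3 + (61 + 13)²) - (-1)*(-161)*38 = (3 + 74²) - 1*6118 = (3 + 5476) - 6118 = 5479 - 6118 = -639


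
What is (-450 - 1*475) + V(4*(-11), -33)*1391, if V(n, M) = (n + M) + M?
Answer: -153935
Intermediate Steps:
V(n, M) = n + 2*M (V(n, M) = (M + n) + M = n + 2*M)
(-450 - 1*475) + V(4*(-11), -33)*1391 = (-450 - 1*475) + (4*(-11) + 2*(-33))*1391 = (-450 - 475) + (-44 - 66)*1391 = -925 - 110*1391 = -925 - 153010 = -153935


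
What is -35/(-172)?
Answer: 35/172 ≈ 0.20349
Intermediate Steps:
-35/(-172) = -35*(-1/172) = 35/172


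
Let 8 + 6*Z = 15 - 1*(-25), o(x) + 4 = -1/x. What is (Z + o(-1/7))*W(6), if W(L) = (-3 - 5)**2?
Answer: 1600/3 ≈ 533.33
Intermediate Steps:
W(L) = 64 (W(L) = (-8)**2 = 64)
o(x) = -4 - 1/x
Z = 16/3 (Z = -4/3 + (15 - 1*(-25))/6 = -4/3 + (15 + 25)/6 = -4/3 + (1/6)*40 = -4/3 + 20/3 = 16/3 ≈ 5.3333)
(Z + o(-1/7))*W(6) = (16/3 + (-4 - 1/((-1/7))))*64 = (16/3 + (-4 - 1/((-1*1/7))))*64 = (16/3 + (-4 - 1/(-1/7)))*64 = (16/3 + (-4 - 1*(-7)))*64 = (16/3 + (-4 + 7))*64 = (16/3 + 3)*64 = (25/3)*64 = 1600/3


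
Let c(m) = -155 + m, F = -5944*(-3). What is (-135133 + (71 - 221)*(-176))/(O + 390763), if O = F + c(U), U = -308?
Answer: -108733/408132 ≈ -0.26642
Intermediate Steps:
F = 17832
O = 17369 (O = 17832 + (-155 - 308) = 17832 - 463 = 17369)
(-135133 + (71 - 221)*(-176))/(O + 390763) = (-135133 + (71 - 221)*(-176))/(17369 + 390763) = (-135133 - 150*(-176))/408132 = (-135133 + 26400)*(1/408132) = -108733*1/408132 = -108733/408132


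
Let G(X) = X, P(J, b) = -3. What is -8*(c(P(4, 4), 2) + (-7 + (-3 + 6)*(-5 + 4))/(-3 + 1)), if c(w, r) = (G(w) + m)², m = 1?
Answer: -72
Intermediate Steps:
c(w, r) = (1 + w)² (c(w, r) = (w + 1)² = (1 + w)²)
-8*(c(P(4, 4), 2) + (-7 + (-3 + 6)*(-5 + 4))/(-3 + 1)) = -8*((1 - 3)² + (-7 + (-3 + 6)*(-5 + 4))/(-3 + 1)) = -8*((-2)² + (-7 + 3*(-1))/(-2)) = -8*(4 + (-7 - 3)*(-½)) = -8*(4 - 10*(-½)) = -8*(4 + 5) = -8*9 = -72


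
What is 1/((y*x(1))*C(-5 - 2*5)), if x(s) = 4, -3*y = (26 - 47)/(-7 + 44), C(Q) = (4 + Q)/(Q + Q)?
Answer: 555/154 ≈ 3.6039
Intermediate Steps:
C(Q) = (4 + Q)/(2*Q) (C(Q) = (4 + Q)/((2*Q)) = (4 + Q)*(1/(2*Q)) = (4 + Q)/(2*Q))
y = 7/37 (y = -(26 - 47)/(3*(-7 + 44)) = -(-7)/37 = -⅓*(-21/37) = 7/37 ≈ 0.18919)
1/((y*x(1))*C(-5 - 2*5)) = 1/(((7/37)*4)*((4 + (-5 - 2*5))/(2*(-5 - 2*5)))) = 1/(28*((4 + (-5 - 10))/(2*(-5 - 10)))/37) = 1/(28*((½)*(4 - 15)/(-15))/37) = 1/(28*((½)*(-1/15)*(-11))/37) = 1/((28/37)*(11/30)) = 1/(154/555) = 555/154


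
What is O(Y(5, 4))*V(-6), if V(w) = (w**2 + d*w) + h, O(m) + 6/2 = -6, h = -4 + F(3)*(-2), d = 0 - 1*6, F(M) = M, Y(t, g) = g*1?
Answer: -558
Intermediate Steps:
Y(t, g) = g
d = -6 (d = 0 - 6 = -6)
h = -10 (h = -4 + 3*(-2) = -4 - 6 = -10)
O(m) = -9 (O(m) = -3 - 6 = -9)
V(w) = -10 + w**2 - 6*w (V(w) = (w**2 - 6*w) - 10 = -10 + w**2 - 6*w)
O(Y(5, 4))*V(-6) = -9*(-10 + (-6)**2 - 6*(-6)) = -9*(-10 + 36 + 36) = -9*62 = -558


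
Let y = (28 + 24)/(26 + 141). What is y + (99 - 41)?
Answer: 9738/167 ≈ 58.311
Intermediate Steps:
y = 52/167 ≈ 0.31138
y + (99 - 41) = 52/167 + (99 - 41) = 52/167 + 58 = 9738/167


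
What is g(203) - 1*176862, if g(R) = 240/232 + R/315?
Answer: -230802719/1305 ≈ -1.7686e+5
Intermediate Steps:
g(R) = 30/29 + R/315 (g(R) = 240*(1/232) + R*(1/315) = 30/29 + R/315)
g(203) - 1*176862 = (30/29 + (1/315)*203) - 1*176862 = (30/29 + 29/45) - 176862 = 2191/1305 - 176862 = -230802719/1305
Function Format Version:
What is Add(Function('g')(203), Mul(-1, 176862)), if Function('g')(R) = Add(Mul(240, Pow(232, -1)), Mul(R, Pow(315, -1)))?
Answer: Rational(-230802719, 1305) ≈ -1.7686e+5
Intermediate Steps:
Function('g')(R) = Add(Rational(30, 29), Mul(Rational(1, 315), R)) (Function('g')(R) = Add(Mul(240, Rational(1, 232)), Mul(R, Rational(1, 315))) = Add(Rational(30, 29), Mul(Rational(1, 315), R)))
Add(Function('g')(203), Mul(-1, 176862)) = Add(Add(Rational(30, 29), Mul(Rational(1, 315), 203)), Mul(-1, 176862)) = Add(Add(Rational(30, 29), Rational(29, 45)), -176862) = Add(Rational(2191, 1305), -176862) = Rational(-230802719, 1305)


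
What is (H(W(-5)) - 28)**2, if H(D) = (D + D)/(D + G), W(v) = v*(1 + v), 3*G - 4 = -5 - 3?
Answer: 32761/49 ≈ 668.59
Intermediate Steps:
G = -4/3 (G = 4/3 + (-5 - 3)/3 = 4/3 + (1/3)*(-8) = 4/3 - 8/3 = -4/3 ≈ -1.3333)
H(D) = 2*D/(-4/3 + D) (H(D) = (D + D)/(D - 4/3) = (2*D)/(-4/3 + D) = 2*D/(-4/3 + D))
(H(W(-5)) - 28)**2 = (6*(-5*(1 - 5))/(-4 + 3*(-5*(1 - 5))) - 28)**2 = (6*(-5*(-4))/(-4 + 3*(-5*(-4))) - 28)**2 = (6*20/(-4 + 3*20) - 28)**2 = (6*20/(-4 + 60) - 28)**2 = (6*20/56 - 28)**2 = (6*20*(1/56) - 28)**2 = (15/7 - 28)**2 = (-181/7)**2 = 32761/49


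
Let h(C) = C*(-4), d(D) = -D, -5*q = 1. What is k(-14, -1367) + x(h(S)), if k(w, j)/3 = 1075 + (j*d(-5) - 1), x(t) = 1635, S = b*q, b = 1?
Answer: -15648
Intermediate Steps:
q = -1/5 (q = -1/5*1 = -1/5 ≈ -0.20000)
S = -1/5 (S = 1*(-1/5) = -1/5 ≈ -0.20000)
h(C) = -4*C
k(w, j) = 3222 + 15*j (k(w, j) = 3*(1075 + (j*(-1*(-5)) - 1)) = 3*(1075 + (j*5 - 1)) = 3*(1075 + (5*j - 1)) = 3*(1075 + (-1 + 5*j)) = 3*(1074 + 5*j) = 3222 + 15*j)
k(-14, -1367) + x(h(S)) = (3222 + 15*(-1367)) + 1635 = (3222 - 20505) + 1635 = -17283 + 1635 = -15648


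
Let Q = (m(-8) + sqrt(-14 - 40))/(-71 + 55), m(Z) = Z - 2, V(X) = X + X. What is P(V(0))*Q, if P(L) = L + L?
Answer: 0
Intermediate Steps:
V(X) = 2*X
P(L) = 2*L
m(Z) = -2 + Z
Q = 5/8 - 3*I*sqrt(6)/16 (Q = ((-2 - 8) + sqrt(-14 - 40))/(-71 + 55) = (-10 + sqrt(-54))/(-16) = (-10 + 3*I*sqrt(6))*(-1/16) = 5/8 - 3*I*sqrt(6)/16 ≈ 0.625 - 0.45928*I)
P(V(0))*Q = (2*(2*0))*(5/8 - 3*I*sqrt(6)/16) = (2*0)*(5/8 - 3*I*sqrt(6)/16) = 0*(5/8 - 3*I*sqrt(6)/16) = 0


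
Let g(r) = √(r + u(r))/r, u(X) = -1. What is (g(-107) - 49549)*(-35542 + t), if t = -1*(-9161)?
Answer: 1307152169 + 158286*I*√3/107 ≈ 1.3072e+9 + 2562.2*I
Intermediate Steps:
t = 9161
g(r) = √(-1 + r)/r (g(r) = √(r - 1)/r = √(-1 + r)/r)
(g(-107) - 49549)*(-35542 + t) = (√(-1 - 107)/(-107) - 49549)*(-35542 + 9161) = (-6*I*√3/107 - 49549)*(-26381) = (-49549 - 6*I*√3/107)*(-26381) = 1307152169 + 158286*I*√3/107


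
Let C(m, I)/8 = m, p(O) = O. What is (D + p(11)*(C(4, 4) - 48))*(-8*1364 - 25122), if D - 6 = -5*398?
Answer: 77833440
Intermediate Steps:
C(m, I) = 8*m
D = -1984 (D = 6 - 5*398 = 6 - 1990 = -1984)
(D + p(11)*(C(4, 4) - 48))*(-8*1364 - 25122) = (-1984 + 11*(8*4 - 48))*(-8*1364 - 25122) = (-1984 + 11*(32 - 48))*(-10912 - 25122) = (-1984 + 11*(-16))*(-36034) = (-1984 - 176)*(-36034) = -2160*(-36034) = 77833440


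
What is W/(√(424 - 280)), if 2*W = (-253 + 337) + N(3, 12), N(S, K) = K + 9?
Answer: 35/8 ≈ 4.3750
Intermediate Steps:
N(S, K) = 9 + K
W = 105/2 (W = ((-253 + 337) + (9 + 12))/2 = (84 + 21)/2 = (½)*105 = 105/2 ≈ 52.500)
W/(√(424 - 280)) = 105/(2*(√(424 - 280))) = 105/(2*(√144)) = (105/2)/12 = (105/2)*(1/12) = 35/8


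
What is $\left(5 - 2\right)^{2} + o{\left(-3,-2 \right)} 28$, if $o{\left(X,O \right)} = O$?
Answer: $-47$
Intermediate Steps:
$\left(5 - 2\right)^{2} + o{\left(-3,-2 \right)} 28 = \left(5 - 2\right)^{2} - 56 = 3^{2} - 56 = 9 - 56 = -47$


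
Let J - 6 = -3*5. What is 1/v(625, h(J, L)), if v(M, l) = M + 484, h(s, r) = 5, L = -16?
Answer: 1/1109 ≈ 0.00090171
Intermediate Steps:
J = -9 (J = 6 - 3*5 = 6 - 15 = -9)
v(M, l) = 484 + M
1/v(625, h(J, L)) = 1/(484 + 625) = 1/1109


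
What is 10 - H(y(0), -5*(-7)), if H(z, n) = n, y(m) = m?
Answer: -25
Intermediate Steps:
10 - H(y(0), -5*(-7)) = 10 - (-5)*(-7) = 10 - 1*35 = 10 - 35 = -25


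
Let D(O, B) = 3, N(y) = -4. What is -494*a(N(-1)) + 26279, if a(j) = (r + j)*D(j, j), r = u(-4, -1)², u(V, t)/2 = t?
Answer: 26279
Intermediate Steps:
u(V, t) = 2*t
r = 4 (r = (2*(-1))² = (-2)² = 4)
a(j) = 12 + 3*j (a(j) = (4 + j)*3 = 12 + 3*j)
-494*a(N(-1)) + 26279 = -494*(12 + 3*(-4)) + 26279 = -494*(12 - 12) + 26279 = -494*0 + 26279 = 0 + 26279 = 26279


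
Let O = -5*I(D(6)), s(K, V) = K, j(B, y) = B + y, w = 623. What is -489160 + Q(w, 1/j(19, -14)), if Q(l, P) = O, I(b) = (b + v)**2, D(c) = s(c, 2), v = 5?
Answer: -489765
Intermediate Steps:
D(c) = c
I(b) = (5 + b)**2 (I(b) = (b + 5)**2 = (5 + b)**2)
O = -605 (O = -5*(5 + 6)**2 = -5*11**2 = -5*121 = -605)
Q(l, P) = -605
-489160 + Q(w, 1/j(19, -14)) = -489160 - 605 = -489765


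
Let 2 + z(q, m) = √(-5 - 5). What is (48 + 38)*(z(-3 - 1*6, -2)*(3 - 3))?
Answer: 0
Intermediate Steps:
z(q, m) = -2 + I*√10 (z(q, m) = -2 + √(-5 - 5) = -2 + √(-10) = -2 + I*√10)
(48 + 38)*(z(-3 - 1*6, -2)*(3 - 3)) = (48 + 38)*((-2 + I*√10)*(3 - 3)) = 86*((-2 + I*√10)*0) = 86*0 = 0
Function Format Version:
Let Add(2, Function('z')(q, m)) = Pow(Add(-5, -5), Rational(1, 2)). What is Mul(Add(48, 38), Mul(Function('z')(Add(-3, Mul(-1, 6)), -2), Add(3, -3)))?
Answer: 0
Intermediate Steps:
Function('z')(q, m) = Add(-2, Mul(I, Pow(10, Rational(1, 2)))) (Function('z')(q, m) = Add(-2, Pow(Add(-5, -5), Rational(1, 2))) = Add(-2, Pow(-10, Rational(1, 2))) = Add(-2, Mul(I, Pow(10, Rational(1, 2)))))
Mul(Add(48, 38), Mul(Function('z')(Add(-3, Mul(-1, 6)), -2), Add(3, -3))) = Mul(Add(48, 38), Mul(Add(-2, Mul(I, Pow(10, Rational(1, 2)))), Add(3, -3))) = Mul(86, Mul(Add(-2, Mul(I, Pow(10, Rational(1, 2)))), 0)) = Mul(86, 0) = 0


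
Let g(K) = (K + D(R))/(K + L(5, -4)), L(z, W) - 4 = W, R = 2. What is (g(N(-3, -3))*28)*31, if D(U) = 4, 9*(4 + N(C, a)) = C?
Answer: 868/13 ≈ 66.769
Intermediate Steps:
N(C, a) = -4 + C/9
L(z, W) = 4 + W
g(K) = (4 + K)/K (g(K) = (K + 4)/(K + (4 - 4)) = (4 + K)/(K + 0) = (4 + K)/K)
(g(N(-3, -3))*28)*31 = (((4 + (-4 + (⅑)*(-3)))/(-4 + (⅑)*(-3)))*28)*31 = (((4 + (-4 - ⅓))/(-4 - ⅓))*28)*31 = (((4 - 13/3)/(-13/3))*28)*31 = (-3/13*(-⅓)*28)*31 = ((1/13)*28)*31 = (28/13)*31 = 868/13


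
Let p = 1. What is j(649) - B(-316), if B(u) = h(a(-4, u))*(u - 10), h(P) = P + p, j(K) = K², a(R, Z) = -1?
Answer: 421201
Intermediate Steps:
h(P) = 1 + P (h(P) = P + 1 = 1 + P)
B(u) = 0 (B(u) = (1 - 1)*(u - 10) = 0*(-10 + u) = 0)
j(649) - B(-316) = 649² - 1*0 = 421201 + 0 = 421201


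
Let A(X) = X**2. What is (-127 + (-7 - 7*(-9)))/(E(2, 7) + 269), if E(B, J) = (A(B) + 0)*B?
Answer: -71/277 ≈ -0.25632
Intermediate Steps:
E(B, J) = B**3 (E(B, J) = (B**2 + 0)*B = B**2*B = B**3)
(-127 + (-7 - 7*(-9)))/(E(2, 7) + 269) = (-127 + (-7 - 7*(-9)))/(2**3 + 269) = (-127 + (-7 + 63))/(8 + 269) = (-127 + 56)/277 = -71*1/277 = -71/277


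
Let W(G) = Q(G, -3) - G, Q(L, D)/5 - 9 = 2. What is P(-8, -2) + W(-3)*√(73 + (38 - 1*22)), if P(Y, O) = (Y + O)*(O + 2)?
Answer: 58*√89 ≈ 547.17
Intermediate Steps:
Q(L, D) = 55 (Q(L, D) = 45 + 5*2 = 45 + 10 = 55)
P(Y, O) = (2 + O)*(O + Y) (P(Y, O) = (O + Y)*(2 + O) = (2 + O)*(O + Y))
W(G) = 55 - G
P(-8, -2) + W(-3)*√(73 + (38 - 1*22)) = ((-2)² + 2*(-2) + 2*(-8) - 2*(-8)) + (55 - 1*(-3))*√(73 + (38 - 1*22)) = (4 - 4 - 16 + 16) + (55 + 3)*√(73 + (38 - 22)) = 0 + 58*√(73 + 16) = 0 + 58*√89 = 58*√89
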